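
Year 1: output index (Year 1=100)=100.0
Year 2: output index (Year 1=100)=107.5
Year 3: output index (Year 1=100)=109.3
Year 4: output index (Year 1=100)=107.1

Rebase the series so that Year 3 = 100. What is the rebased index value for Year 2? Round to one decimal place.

98.4

Rebased(Year 2) = 107.5 / 109.3 × 100 = 98.3532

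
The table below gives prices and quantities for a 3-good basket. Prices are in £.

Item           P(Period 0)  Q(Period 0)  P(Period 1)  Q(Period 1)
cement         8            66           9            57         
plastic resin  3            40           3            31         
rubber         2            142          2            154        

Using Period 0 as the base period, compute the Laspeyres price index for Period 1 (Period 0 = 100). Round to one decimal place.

Laspeyres price index uses base-period quantities as weights.
ΣP(Period 1)·Q(Period 0) = 9×66 + 3×40 + 2×142 = 594 + 120 + 284 = 998
ΣP(Period 0)·Q(Period 0) = 8×66 + 3×40 + 2×142 = 528 + 120 + 284 = 932
Index = 998 / 932 × 100 = 107.0815

107.1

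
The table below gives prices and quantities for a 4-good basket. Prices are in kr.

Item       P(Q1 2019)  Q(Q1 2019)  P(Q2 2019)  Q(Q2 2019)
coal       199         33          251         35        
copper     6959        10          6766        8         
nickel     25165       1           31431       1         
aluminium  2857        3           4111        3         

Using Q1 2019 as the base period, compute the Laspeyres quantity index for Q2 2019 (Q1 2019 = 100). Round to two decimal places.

Laspeyres quantity index uses base-period prices as weights.
ΣP(Q1 2019)·Q(Q2 2019) = 199×35 + 6959×8 + 25165×1 + 2857×3 = 6965 + 55672 + 25165 + 8571 = 96373
ΣP(Q1 2019)·Q(Q1 2019) = 199×33 + 6959×10 + 25165×1 + 2857×3 = 6567 + 69590 + 25165 + 8571 = 109893
Index = 96373 / 109893 × 100 = 87.6971

87.70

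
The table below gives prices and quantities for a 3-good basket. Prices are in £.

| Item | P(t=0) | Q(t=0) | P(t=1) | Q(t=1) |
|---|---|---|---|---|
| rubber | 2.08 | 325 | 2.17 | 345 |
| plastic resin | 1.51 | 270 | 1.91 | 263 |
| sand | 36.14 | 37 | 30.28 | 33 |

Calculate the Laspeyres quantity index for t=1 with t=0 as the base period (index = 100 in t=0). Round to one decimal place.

95.3

Laspeyres quantity index uses base-period prices as weights.
ΣP(t=0)·Q(t=1) = 2.08×345 + 1.51×263 + 36.14×33 = 717.6 + 397.13 + 1192.62 = 2307.35
ΣP(t=0)·Q(t=0) = 2.08×325 + 1.51×270 + 36.14×37 = 676 + 407.7 + 1337.18 = 2420.88
Index = 2307.35 / 2420.88 × 100 = 95.3104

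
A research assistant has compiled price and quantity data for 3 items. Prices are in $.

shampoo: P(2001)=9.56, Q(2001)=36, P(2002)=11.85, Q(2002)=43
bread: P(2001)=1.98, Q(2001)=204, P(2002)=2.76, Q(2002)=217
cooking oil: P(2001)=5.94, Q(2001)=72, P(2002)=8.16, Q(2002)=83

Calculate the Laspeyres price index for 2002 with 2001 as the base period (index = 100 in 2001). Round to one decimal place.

Laspeyres price index uses base-period quantities as weights.
ΣP(2002)·Q(2001) = 11.85×36 + 2.76×204 + 8.16×72 = 426.6 + 563.04 + 587.52 = 1577.16
ΣP(2001)·Q(2001) = 9.56×36 + 1.98×204 + 5.94×72 = 344.16 + 403.92 + 427.68 = 1175.76
Index = 1577.16 / 1175.76 × 100 = 134.1396

134.1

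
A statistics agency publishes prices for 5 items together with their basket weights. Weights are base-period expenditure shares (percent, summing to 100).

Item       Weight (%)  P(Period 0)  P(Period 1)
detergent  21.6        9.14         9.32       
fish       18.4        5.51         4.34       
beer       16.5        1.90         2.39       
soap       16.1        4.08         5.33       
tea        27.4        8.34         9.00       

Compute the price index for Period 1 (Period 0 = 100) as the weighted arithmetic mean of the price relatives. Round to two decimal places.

detergent: 21.6 × (9.32/9.14) = 21.6 × 1.019694 = 22.0254
fish: 18.4 × (4.34/5.51) = 18.4 × 0.787659 = 14.4929
beer: 16.5 × (2.39/1.90) = 16.5 × 1.257895 = 20.7553
soap: 16.1 × (5.33/4.08) = 16.1 × 1.306373 = 21.0326
tea: 27.4 × (9.00/8.34) = 27.4 × 1.079137 = 29.5683
Index = Σ wᵢ·(p₁ᵢ/p₀ᵢ) = 22.0254 + 14.4929 + 20.7553 + 21.0326 + 29.5683 = 107.8745

107.87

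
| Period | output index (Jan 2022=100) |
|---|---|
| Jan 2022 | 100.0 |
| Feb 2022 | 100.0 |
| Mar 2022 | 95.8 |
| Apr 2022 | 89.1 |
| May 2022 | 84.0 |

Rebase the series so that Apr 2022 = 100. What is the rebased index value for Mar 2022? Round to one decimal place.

Rebased(Mar 2022) = 95.8 / 89.1 × 100 = 107.5196

107.5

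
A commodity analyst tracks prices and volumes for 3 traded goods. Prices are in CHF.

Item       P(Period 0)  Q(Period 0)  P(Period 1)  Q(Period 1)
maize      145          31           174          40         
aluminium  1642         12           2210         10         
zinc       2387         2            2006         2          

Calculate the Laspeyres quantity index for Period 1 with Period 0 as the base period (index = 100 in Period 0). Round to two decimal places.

Laspeyres quantity index uses base-period prices as weights.
ΣP(Period 0)·Q(Period 1) = 145×40 + 1642×10 + 2387×2 = 5800 + 16420 + 4774 = 26994
ΣP(Period 0)·Q(Period 0) = 145×31 + 1642×12 + 2387×2 = 4495 + 19704 + 4774 = 28973
Index = 26994 / 28973 × 100 = 93.1695

93.17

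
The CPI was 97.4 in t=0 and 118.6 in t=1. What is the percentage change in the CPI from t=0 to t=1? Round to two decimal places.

21.77%

Change = (118.6 − 97.4) / 97.4 × 100
       = 21.2 / 97.4 × 100 = 21.7659%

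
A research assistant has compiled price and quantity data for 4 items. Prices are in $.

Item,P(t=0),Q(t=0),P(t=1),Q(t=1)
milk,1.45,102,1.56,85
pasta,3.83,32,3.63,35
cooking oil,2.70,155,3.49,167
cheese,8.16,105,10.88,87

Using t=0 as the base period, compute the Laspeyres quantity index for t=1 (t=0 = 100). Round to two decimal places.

Laspeyres quantity index uses base-period prices as weights.
ΣP(t=0)·Q(t=1) = 1.45×85 + 3.83×35 + 2.70×167 + 8.16×87 = 123.25 + 134.05 + 450.9 + 709.92 = 1418.12
ΣP(t=0)·Q(t=0) = 1.45×102 + 3.83×32 + 2.70×155 + 8.16×105 = 147.9 + 122.56 + 418.5 + 856.8 = 1545.76
Index = 1418.12 / 1545.76 × 100 = 91.7426

91.74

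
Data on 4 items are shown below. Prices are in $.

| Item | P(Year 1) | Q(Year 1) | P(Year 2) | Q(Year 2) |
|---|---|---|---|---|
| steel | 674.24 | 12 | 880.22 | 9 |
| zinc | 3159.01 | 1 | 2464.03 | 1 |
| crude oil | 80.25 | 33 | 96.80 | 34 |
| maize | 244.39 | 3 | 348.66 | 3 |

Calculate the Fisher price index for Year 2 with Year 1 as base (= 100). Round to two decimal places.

117.02

Laspeyres component (base-period weights):
ΣP(Year 2)Q(Year 1) = 880.22×12 + 2464.03×1 + 96.80×33 + 348.66×3 = 10562.64 + 2464.03 + 3194.4 + 1045.98 = 17267.05
ΣP(Year 1)Q(Year 1) = 674.24×12 + 3159.01×1 + 80.25×33 + 244.39×3 = 8090.88 + 3159.01 + 2648.25 + 733.17 = 14631.31
L = 17267.05 / 14631.31 × 100 = 118.0144
Paasche component (current-period weights):
ΣP(Year 2)Q(Year 2) = 880.22×9 + 2464.03×1 + 96.80×34 + 348.66×3 = 7921.98 + 2464.03 + 3291.2 + 1045.98 = 14723.19
ΣP(Year 1)Q(Year 2) = 674.24×9 + 3159.01×1 + 80.25×34 + 244.39×3 = 6068.16 + 3159.01 + 2728.5 + 733.17 = 12688.84
P = 14723.19 / 12688.84 × 100 = 116.0326
Fisher = √(L × P) = √(118.0144 × 116.0326) = 117.0193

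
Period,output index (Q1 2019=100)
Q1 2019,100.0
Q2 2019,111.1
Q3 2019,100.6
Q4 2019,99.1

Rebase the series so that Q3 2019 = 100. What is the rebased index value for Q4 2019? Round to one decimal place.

98.5

Rebased(Q4 2019) = 99.1 / 100.6 × 100 = 98.5089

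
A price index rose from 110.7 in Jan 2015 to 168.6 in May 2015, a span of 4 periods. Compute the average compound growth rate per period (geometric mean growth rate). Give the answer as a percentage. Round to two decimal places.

Growth factor = (168.6/110.7)^(1/4) = (1.523035)^(1/4) = 1.110906
Growth rate = 1.110906 − 1 = 0.110906 = 11.0906%

11.09%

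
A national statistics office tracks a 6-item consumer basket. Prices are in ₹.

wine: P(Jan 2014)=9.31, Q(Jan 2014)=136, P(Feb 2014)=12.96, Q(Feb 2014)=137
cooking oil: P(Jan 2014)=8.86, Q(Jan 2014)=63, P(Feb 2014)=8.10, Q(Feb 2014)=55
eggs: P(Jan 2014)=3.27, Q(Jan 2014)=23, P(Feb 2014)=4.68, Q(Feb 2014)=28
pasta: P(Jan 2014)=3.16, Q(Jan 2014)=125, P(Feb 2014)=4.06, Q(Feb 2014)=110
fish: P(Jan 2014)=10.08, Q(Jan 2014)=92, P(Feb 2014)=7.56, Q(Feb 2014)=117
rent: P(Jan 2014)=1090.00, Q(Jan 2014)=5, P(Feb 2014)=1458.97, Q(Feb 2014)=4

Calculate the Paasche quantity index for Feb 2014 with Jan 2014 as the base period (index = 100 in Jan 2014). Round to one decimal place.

87.5

Paasche quantity index uses current-period prices as weights.
ΣP(Feb 2014)·Q(Feb 2014) = 12.96×137 + 8.10×55 + 4.68×28 + 4.06×110 + 7.56×117 + 1458.97×4 = 1775.52 + 445.5 + 131.04 + 446.6 + 884.52 + 5835.88 = 9519.06
ΣP(Feb 2014)·Q(Jan 2014) = 12.96×136 + 8.10×63 + 4.68×23 + 4.06×125 + 7.56×92 + 1458.97×5 = 1762.56 + 510.3 + 107.64 + 507.5 + 695.52 + 7294.85 = 10878.37
Index = 9519.06 / 10878.37 × 100 = 87.5045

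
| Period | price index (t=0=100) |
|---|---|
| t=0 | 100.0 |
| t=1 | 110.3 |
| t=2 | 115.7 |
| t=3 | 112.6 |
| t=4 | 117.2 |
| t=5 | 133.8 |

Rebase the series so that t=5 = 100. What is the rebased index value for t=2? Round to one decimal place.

Rebased(t=2) = 115.7 / 133.8 × 100 = 86.4723

86.5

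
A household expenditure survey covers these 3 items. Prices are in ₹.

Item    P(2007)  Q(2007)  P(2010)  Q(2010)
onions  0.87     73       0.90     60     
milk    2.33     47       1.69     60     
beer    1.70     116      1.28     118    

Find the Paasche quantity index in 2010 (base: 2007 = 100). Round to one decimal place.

104.4

Paasche quantity index uses current-period prices as weights.
ΣP(2010)·Q(2010) = 0.90×60 + 1.69×60 + 1.28×118 = 54 + 101.4 + 151.04 = 306.44
ΣP(2010)·Q(2007) = 0.90×73 + 1.69×47 + 1.28×116 = 65.7 + 79.43 + 148.48 = 293.61
Index = 306.44 / 293.61 × 100 = 104.3697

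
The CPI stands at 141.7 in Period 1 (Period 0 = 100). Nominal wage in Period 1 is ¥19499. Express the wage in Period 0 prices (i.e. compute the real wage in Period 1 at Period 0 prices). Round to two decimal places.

13760.76

Real = Nominal ÷ (Index/100) = 19499 ÷ (141.7/100)
     = 19499 ÷ 1.417 = 13760.7622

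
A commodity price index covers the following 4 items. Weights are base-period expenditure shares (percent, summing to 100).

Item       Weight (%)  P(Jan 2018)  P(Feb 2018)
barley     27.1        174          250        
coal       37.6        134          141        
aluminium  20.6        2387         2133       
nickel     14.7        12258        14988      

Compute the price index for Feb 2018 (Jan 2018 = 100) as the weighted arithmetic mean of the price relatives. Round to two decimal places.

114.88

barley: 27.1 × (250/174) = 27.1 × 1.436782 = 38.9368
coal: 37.6 × (141/134) = 37.6 × 1.052239 = 39.5642
aluminium: 20.6 × (2133/2387) = 20.6 × 0.893590 = 18.4080
nickel: 14.7 × (14988/12258) = 14.7 × 1.222712 = 17.9739
Index = Σ wᵢ·(p₁ᵢ/p₀ᵢ) = 38.9368 + 39.5642 + 18.4080 + 17.9739 = 114.8828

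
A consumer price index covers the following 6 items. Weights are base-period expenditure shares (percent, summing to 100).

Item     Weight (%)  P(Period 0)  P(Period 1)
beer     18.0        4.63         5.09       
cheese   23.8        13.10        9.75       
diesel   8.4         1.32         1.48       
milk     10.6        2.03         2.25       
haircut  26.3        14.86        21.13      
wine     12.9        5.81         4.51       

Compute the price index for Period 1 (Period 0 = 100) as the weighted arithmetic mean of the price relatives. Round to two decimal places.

beer: 18.0 × (5.09/4.63) = 18.0 × 1.099352 = 19.7883
cheese: 23.8 × (9.75/13.10) = 23.8 × 0.744275 = 17.7137
diesel: 8.4 × (1.48/1.32) = 8.4 × 1.121212 = 9.4182
milk: 10.6 × (2.25/2.03) = 10.6 × 1.108374 = 11.7488
haircut: 26.3 × (21.13/14.86) = 26.3 × 1.421938 = 37.3970
wine: 12.9 × (4.51/5.81) = 12.9 × 0.776248 = 10.0136
Index = Σ wᵢ·(p₁ᵢ/p₀ᵢ) = 19.7883 + 17.7137 + 9.4182 + 11.7488 + 37.3970 + 10.0136 = 106.0796

106.08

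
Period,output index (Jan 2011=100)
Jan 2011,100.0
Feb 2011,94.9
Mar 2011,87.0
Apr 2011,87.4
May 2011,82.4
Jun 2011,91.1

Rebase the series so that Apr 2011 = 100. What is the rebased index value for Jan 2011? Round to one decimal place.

Rebased(Jan 2011) = 100.0 / 87.4 × 100 = 114.4165

114.4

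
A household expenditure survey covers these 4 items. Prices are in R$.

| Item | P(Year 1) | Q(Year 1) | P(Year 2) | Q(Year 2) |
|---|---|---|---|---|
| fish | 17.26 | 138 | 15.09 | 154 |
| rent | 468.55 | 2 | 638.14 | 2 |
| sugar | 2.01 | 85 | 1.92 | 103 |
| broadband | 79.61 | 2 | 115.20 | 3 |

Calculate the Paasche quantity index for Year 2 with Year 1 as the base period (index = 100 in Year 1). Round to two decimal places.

Paasche quantity index uses current-period prices as weights.
ΣP(Year 2)·Q(Year 2) = 15.09×154 + 638.14×2 + 1.92×103 + 115.20×3 = 2323.86 + 1276.28 + 197.76 + 345.6 = 4143.5
ΣP(Year 2)·Q(Year 1) = 15.09×138 + 638.14×2 + 1.92×85 + 115.20×2 = 2082.42 + 1276.28 + 163.2 + 230.4 = 3752.3
Index = 4143.5 / 3752.3 × 100 = 110.4256

110.43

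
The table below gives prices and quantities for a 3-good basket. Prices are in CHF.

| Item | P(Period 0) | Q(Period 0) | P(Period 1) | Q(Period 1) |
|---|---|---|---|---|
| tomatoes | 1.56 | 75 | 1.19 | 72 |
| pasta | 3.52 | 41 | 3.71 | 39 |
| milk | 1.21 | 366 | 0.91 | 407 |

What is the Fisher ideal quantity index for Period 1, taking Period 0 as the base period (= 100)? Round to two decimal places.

104.98

Laspeyres component (base-period weights):
ΣP(Period 0)Q(Period 1) = 1.56×72 + 3.52×39 + 1.21×407 = 112.32 + 137.28 + 492.47 = 742.07
ΣP(Period 0)Q(Period 0) = 1.56×75 + 3.52×41 + 1.21×366 = 117 + 144.32 + 442.86 = 704.18
L = 742.07 / 704.18 × 100 = 105.3807
Paasche component (current-period weights):
ΣP(Period 1)Q(Period 1) = 1.19×72 + 3.71×39 + 0.91×407 = 85.68 + 144.69 + 370.37 = 600.74
ΣP(Period 1)Q(Period 0) = 1.19×75 + 3.71×41 + 0.91×366 = 89.25 + 152.11 + 333.06 = 574.42
P = 600.74 / 574.42 × 100 = 104.5820
Fisher = √(L × P) = √(105.3807 × 104.5820) = 104.9806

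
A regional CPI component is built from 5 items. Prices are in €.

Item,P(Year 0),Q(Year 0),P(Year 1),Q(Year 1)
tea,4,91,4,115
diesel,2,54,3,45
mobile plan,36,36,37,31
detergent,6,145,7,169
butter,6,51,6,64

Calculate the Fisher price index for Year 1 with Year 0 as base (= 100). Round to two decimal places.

107.99

Laspeyres component (base-period weights):
ΣP(Year 1)Q(Year 0) = 4×91 + 3×54 + 37×36 + 7×145 + 6×51 = 364 + 162 + 1332 + 1015 + 306 = 3179
ΣP(Year 0)Q(Year 0) = 4×91 + 2×54 + 36×36 + 6×145 + 6×51 = 364 + 108 + 1296 + 870 + 306 = 2944
L = 3179 / 2944 × 100 = 107.9823
Paasche component (current-period weights):
ΣP(Year 1)Q(Year 1) = 4×115 + 3×45 + 37×31 + 7×169 + 6×64 = 460 + 135 + 1147 + 1183 + 384 = 3309
ΣP(Year 0)Q(Year 1) = 4×115 + 2×45 + 36×31 + 6×169 + 6×64 = 460 + 90 + 1116 + 1014 + 384 = 3064
P = 3309 / 3064 × 100 = 107.9961
Fisher = √(L × P) = √(107.9823 × 107.9961) = 107.9892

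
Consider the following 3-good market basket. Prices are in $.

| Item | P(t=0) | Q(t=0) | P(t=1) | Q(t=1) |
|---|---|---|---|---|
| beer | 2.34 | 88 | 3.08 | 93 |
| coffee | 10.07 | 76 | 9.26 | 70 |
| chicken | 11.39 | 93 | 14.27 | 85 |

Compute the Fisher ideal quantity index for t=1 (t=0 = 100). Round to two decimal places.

93.20

Laspeyres component (base-period weights):
ΣP(t=0)Q(t=1) = 2.34×93 + 10.07×70 + 11.39×85 = 217.62 + 704.9 + 968.15 = 1890.67
ΣP(t=0)Q(t=0) = 2.34×88 + 10.07×76 + 11.39×93 = 205.92 + 765.32 + 1059.27 = 2030.51
L = 1890.67 / 2030.51 × 100 = 93.1131
Paasche component (current-period weights):
ΣP(t=1)Q(t=1) = 3.08×93 + 9.26×70 + 14.27×85 = 286.44 + 648.2 + 1212.95 = 2147.59
ΣP(t=1)Q(t=0) = 3.08×88 + 9.26×76 + 14.27×93 = 271.04 + 703.76 + 1327.11 = 2301.91
P = 2147.59 / 2301.91 × 100 = 93.2960
Fisher = √(L × P) = √(93.1131 × 93.2960) = 93.2045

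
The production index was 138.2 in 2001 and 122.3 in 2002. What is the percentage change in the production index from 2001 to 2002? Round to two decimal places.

Change = (122.3 − 138.2) / 138.2 × 100
       = -15.9 / 138.2 × 100 = -11.5051%

-11.51%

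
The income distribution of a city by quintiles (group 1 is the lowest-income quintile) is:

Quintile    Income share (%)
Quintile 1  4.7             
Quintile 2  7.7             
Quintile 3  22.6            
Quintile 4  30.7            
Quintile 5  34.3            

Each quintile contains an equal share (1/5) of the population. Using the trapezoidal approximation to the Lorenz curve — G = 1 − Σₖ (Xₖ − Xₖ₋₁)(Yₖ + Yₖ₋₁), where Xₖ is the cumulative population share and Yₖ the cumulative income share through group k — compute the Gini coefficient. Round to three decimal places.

Cumulative income shares Yₖ: 0.0470, 0.1240, 0.3500, 0.6570, 1.0000
Σ (Xₖ−Xₖ₋₁)(Yₖ+Yₖ₋₁) = (1/5)(0.0470+0.0000) + (1/5)(0.1240+0.0470) + (1/5)(0.3500+0.1240) + (1/5)(0.6570+0.3500) + (1/5)(1.0000+0.6570)
  = 0.0094 + 0.0342 + 0.0948 + 0.2014 + 0.3314 = 0.6712
G = 1 − 0.6712 = 0.3288

0.329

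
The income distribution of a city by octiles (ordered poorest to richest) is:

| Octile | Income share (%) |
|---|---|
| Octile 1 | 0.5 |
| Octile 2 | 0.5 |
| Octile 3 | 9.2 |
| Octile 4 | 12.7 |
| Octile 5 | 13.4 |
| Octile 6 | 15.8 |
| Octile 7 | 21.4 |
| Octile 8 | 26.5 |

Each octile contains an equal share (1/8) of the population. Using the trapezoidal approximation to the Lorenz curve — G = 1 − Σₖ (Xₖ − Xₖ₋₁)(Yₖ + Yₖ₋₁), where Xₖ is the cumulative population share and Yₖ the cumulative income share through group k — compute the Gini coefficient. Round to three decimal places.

Cumulative income shares Yₖ: 0.0050, 0.0100, 0.1020, 0.2290, 0.3630, 0.5210, 0.7350, 1.0000
Σ (Xₖ−Xₖ₋₁)(Yₖ+Yₖ₋₁) = (1/8)(0.0050+0.0000) + (1/8)(0.0100+0.0050) + (1/8)(0.1020+0.0100) + (1/8)(0.2290+0.1020) + (1/8)(0.3630+0.2290) + (1/8)(0.5210+0.3630) + (1/8)(0.7350+0.5210) + (1/8)(1.0000+0.7350)
  = 0.0006 + 0.0019 + 0.0140 + 0.0414 + 0.0740 + 0.1105 + 0.1570 + 0.2169 = 0.6162
G = 1 − 0.6162 = 0.3838

0.384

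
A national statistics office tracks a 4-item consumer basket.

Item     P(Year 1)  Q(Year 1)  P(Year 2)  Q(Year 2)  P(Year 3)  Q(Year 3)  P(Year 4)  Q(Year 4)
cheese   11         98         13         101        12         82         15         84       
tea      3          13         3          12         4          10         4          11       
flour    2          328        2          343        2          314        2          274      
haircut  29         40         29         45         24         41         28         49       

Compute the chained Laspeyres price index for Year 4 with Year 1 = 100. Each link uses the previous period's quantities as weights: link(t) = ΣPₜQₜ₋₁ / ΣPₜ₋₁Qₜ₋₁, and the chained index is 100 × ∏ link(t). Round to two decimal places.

111.69

Link Year 1→Year 2:
ΣP(Year 2)Q(Year 1) = 13×98 + 3×13 + 2×328 + 29×40 = 1274 + 39 + 656 + 1160 = 3129
ΣP(Year 1)Q(Year 1) = 11×98 + 3×13 + 2×328 + 29×40 = 1078 + 39 + 656 + 1160 = 2933
link = 3129/2933 = 1.066826
Link Year 2→Year 3:
ΣP(Year 3)Q(Year 2) = 12×101 + 4×12 + 2×343 + 24×45 = 1212 + 48 + 686 + 1080 = 3026
ΣP(Year 2)Q(Year 2) = 13×101 + 3×12 + 2×343 + 29×45 = 1313 + 36 + 686 + 1305 = 3340
link = 3026/3340 = 0.905988
Link Year 3→Year 4:
ΣP(Year 4)Q(Year 3) = 15×82 + 4×10 + 2×314 + 28×41 = 1230 + 40 + 628 + 1148 = 3046
ΣP(Year 3)Q(Year 3) = 12×82 + 4×10 + 2×314 + 24×41 = 984 + 40 + 628 + 984 = 2636
link = 3046/2636 = 1.155539
Chained index = 100 × 1.066826 × 0.905988 × 1.155539 = 111.6864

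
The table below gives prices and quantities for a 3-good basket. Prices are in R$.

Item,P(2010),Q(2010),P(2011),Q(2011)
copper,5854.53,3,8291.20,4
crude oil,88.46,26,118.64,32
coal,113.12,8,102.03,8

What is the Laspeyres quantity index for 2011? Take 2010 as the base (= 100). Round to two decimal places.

Laspeyres quantity index uses base-period prices as weights.
ΣP(2010)·Q(2011) = 5854.53×4 + 88.46×32 + 113.12×8 = 23418.12 + 2830.72 + 904.96 = 27153.8
ΣP(2010)·Q(2010) = 5854.53×3 + 88.46×26 + 113.12×8 = 17563.59 + 2299.96 + 904.96 = 20768.51
Index = 27153.8 / 20768.51 × 100 = 130.7451

130.75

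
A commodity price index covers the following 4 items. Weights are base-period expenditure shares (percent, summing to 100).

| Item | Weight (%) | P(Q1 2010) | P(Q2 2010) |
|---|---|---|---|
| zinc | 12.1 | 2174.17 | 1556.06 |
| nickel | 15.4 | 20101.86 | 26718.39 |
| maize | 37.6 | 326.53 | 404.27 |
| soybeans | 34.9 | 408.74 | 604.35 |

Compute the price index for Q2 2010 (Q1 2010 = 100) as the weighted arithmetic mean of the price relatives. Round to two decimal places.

zinc: 12.1 × (1556.06/2174.17) = 12.1 × 0.715703 = 8.6600
nickel: 15.4 × (26718.39/20101.86) = 15.4 × 1.329150 = 20.4689
maize: 37.6 × (404.27/326.53) = 37.6 × 1.238079 = 46.5518
soybeans: 34.9 × (604.35/408.74) = 34.9 × 1.478568 = 51.6020
Index = Σ wᵢ·(p₁ᵢ/p₀ᵢ) = 8.6600 + 20.4689 + 46.5518 + 51.6020 = 127.2827

127.28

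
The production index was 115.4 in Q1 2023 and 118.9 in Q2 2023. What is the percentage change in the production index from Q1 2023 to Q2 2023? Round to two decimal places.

3.03%

Change = (118.9 − 115.4) / 115.4 × 100
       = 3.5 / 115.4 × 100 = 3.0329%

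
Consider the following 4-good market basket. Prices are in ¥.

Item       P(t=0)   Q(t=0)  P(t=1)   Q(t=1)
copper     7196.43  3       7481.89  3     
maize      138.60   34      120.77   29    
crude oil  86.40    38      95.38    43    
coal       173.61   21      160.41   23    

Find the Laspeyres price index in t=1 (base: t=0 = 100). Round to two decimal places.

100.95

Laspeyres price index uses base-period quantities as weights.
ΣP(t=1)·Q(t=0) = 7481.89×3 + 120.77×34 + 95.38×38 + 160.41×21 = 22445.67 + 4106.18 + 3624.44 + 3368.61 = 33544.9
ΣP(t=0)·Q(t=0) = 7196.43×3 + 138.60×34 + 86.40×38 + 173.61×21 = 21589.29 + 4712.4 + 3283.2 + 3645.81 = 33230.7
Index = 33544.9 / 33230.7 × 100 = 100.9455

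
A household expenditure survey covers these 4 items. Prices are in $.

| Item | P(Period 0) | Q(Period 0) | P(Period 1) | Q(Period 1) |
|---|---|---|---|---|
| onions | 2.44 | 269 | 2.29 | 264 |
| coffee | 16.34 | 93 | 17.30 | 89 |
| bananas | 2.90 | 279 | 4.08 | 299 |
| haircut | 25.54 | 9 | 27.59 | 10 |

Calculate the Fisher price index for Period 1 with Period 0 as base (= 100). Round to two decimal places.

112.67

Laspeyres component (base-period weights):
ΣP(Period 1)Q(Period 0) = 2.29×269 + 17.30×93 + 4.08×279 + 27.59×9 = 616.01 + 1608.9 + 1138.32 + 248.31 = 3611.54
ΣP(Period 0)Q(Period 0) = 2.44×269 + 16.34×93 + 2.90×279 + 25.54×9 = 656.36 + 1519.62 + 809.1 + 229.86 = 3214.94
L = 3611.54 / 3214.94 × 100 = 112.3362
Paasche component (current-period weights):
ΣP(Period 1)Q(Period 1) = 2.29×264 + 17.30×89 + 4.08×299 + 27.59×10 = 604.56 + 1539.7 + 1219.92 + 275.9 = 3640.08
ΣP(Period 0)Q(Period 1) = 2.44×264 + 16.34×89 + 2.90×299 + 25.54×10 = 644.16 + 1454.26 + 867.1 + 255.4 = 3220.92
P = 3640.08 / 3220.92 × 100 = 113.0137
Fisher = √(L × P) = √(112.3362 × 113.0137) = 112.6744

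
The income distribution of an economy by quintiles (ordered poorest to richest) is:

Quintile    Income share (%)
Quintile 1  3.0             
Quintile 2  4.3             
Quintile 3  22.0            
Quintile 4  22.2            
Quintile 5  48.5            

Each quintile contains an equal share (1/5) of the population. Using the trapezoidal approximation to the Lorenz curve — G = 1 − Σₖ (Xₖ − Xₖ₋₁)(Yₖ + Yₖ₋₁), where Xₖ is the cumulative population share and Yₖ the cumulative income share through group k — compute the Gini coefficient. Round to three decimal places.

0.436

Cumulative income shares Yₖ: 0.0300, 0.0730, 0.2930, 0.5150, 1.0000
Σ (Xₖ−Xₖ₋₁)(Yₖ+Yₖ₋₁) = (1/5)(0.0300+0.0000) + (1/5)(0.0730+0.0300) + (1/5)(0.2930+0.0730) + (1/5)(0.5150+0.2930) + (1/5)(1.0000+0.5150)
  = 0.0060 + 0.0206 + 0.0732 + 0.1616 + 0.3030 = 0.5644
G = 1 − 0.5644 = 0.4356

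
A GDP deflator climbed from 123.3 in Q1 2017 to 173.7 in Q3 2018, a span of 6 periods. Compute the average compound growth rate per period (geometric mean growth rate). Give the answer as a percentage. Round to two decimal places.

Growth factor = (173.7/123.3)^(1/6) = (1.408759)^(1/6) = 1.058781
Growth rate = 1.058781 − 1 = 0.058781 = 5.8781%

5.88%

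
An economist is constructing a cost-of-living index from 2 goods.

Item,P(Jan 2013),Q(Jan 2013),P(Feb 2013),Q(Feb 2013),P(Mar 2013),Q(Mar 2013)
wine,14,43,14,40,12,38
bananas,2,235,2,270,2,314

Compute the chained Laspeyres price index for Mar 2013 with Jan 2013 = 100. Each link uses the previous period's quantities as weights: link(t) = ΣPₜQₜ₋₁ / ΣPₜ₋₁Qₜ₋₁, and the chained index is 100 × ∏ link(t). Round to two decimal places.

92.73

Link Jan 2013→Feb 2013:
ΣP(Feb 2013)Q(Jan 2013) = 14×43 + 2×235 = 602 + 470 = 1072
ΣP(Jan 2013)Q(Jan 2013) = 14×43 + 2×235 = 602 + 470 = 1072
link = 1072/1072 = 1.000000
Link Feb 2013→Mar 2013:
ΣP(Mar 2013)Q(Feb 2013) = 12×40 + 2×270 = 480 + 540 = 1020
ΣP(Feb 2013)Q(Feb 2013) = 14×40 + 2×270 = 560 + 540 = 1100
link = 1020/1100 = 0.927273
Chained index = 100 × 1.000000 × 0.927273 = 92.7273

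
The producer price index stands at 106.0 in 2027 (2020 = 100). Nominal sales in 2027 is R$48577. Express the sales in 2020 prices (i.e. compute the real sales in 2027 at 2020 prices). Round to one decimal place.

Real = Nominal ÷ (Index/100) = 48577 ÷ (106.0/100)
     = 48577 ÷ 1.060 = 45827.3585

45827.4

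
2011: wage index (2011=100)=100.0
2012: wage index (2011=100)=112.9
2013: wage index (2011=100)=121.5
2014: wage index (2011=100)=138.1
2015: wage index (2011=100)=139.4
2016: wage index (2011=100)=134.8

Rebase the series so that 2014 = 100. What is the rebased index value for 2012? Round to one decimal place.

Rebased(2012) = 112.9 / 138.1 × 100 = 81.7524

81.8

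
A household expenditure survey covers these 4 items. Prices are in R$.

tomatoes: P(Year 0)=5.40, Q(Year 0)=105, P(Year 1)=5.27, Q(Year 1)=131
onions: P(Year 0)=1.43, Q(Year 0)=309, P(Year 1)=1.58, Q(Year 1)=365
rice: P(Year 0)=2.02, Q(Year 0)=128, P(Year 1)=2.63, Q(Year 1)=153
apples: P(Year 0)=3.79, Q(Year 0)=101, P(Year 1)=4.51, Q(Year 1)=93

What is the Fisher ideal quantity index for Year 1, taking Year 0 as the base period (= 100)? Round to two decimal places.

Laspeyres component (base-period weights):
ΣP(Year 0)Q(Year 1) = 5.40×131 + 1.43×365 + 2.02×153 + 3.79×93 = 707.4 + 521.95 + 309.06 + 352.47 = 1890.88
ΣP(Year 0)Q(Year 0) = 5.40×105 + 1.43×309 + 2.02×128 + 3.79×101 = 567 + 441.87 + 258.56 + 382.79 = 1650.22
L = 1890.88 / 1650.22 × 100 = 114.5835
Paasche component (current-period weights):
ΣP(Year 1)Q(Year 1) = 5.27×131 + 1.58×365 + 2.63×153 + 4.51×93 = 690.37 + 576.7 + 402.39 + 419.43 = 2088.89
ΣP(Year 1)Q(Year 0) = 5.27×105 + 1.58×309 + 2.63×128 + 4.51×101 = 553.35 + 488.22 + 336.64 + 455.51 = 1833.72
P = 2088.89 / 1833.72 × 100 = 113.9154
Fisher = √(L × P) = √(114.5835 × 113.9154) = 114.2490

114.25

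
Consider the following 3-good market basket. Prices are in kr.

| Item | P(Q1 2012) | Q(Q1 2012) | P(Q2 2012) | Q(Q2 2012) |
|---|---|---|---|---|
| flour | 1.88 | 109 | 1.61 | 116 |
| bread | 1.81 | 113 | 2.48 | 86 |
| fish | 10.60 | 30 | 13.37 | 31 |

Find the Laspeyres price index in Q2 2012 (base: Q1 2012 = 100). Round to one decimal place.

117.8

Laspeyres price index uses base-period quantities as weights.
ΣP(Q2 2012)·Q(Q1 2012) = 1.61×109 + 2.48×113 + 13.37×30 = 175.49 + 280.24 + 401.1 = 856.83
ΣP(Q1 2012)·Q(Q1 2012) = 1.88×109 + 1.81×113 + 10.60×30 = 204.92 + 204.53 + 318 = 727.45
Index = 856.83 / 727.45 × 100 = 117.7854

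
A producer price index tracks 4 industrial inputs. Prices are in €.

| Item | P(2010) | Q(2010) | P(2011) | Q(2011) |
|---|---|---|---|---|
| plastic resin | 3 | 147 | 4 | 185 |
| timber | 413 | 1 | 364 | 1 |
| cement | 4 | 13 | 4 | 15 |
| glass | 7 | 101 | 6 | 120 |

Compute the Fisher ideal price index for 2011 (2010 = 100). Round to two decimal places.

Laspeyres component (base-period weights):
ΣP(2011)Q(2010) = 4×147 + 364×1 + 4×13 + 6×101 = 588 + 364 + 52 + 606 = 1610
ΣP(2010)Q(2010) = 3×147 + 413×1 + 4×13 + 7×101 = 441 + 413 + 52 + 707 = 1613
L = 1610 / 1613 × 100 = 99.8140
Paasche component (current-period weights):
ΣP(2011)Q(2011) = 4×185 + 364×1 + 4×15 + 6×120 = 740 + 364 + 60 + 720 = 1884
ΣP(2010)Q(2011) = 3×185 + 413×1 + 4×15 + 7×120 = 555 + 413 + 60 + 840 = 1868
P = 1884 / 1868 × 100 = 100.8565
Fisher = √(L × P) = √(99.8140 × 100.8565) = 100.3339

100.33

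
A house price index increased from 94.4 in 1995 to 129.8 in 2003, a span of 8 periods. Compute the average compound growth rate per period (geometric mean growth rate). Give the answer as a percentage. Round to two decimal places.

4.06%

Growth factor = (129.8/94.4)^(1/8) = (1.375000)^(1/8) = 1.040610
Growth rate = 1.040610 − 1 = 0.040610 = 4.0610%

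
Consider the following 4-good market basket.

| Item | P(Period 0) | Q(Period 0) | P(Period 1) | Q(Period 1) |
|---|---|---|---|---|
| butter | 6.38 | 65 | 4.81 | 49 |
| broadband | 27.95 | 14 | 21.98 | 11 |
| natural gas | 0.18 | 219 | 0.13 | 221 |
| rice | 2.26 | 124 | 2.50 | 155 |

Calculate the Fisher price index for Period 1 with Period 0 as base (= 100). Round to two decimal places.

Laspeyres component (base-period weights):
ΣP(Period 1)Q(Period 0) = 4.81×65 + 21.98×14 + 0.13×219 + 2.50×124 = 312.65 + 307.72 + 28.47 + 310 = 958.84
ΣP(Period 0)Q(Period 0) = 6.38×65 + 27.95×14 + 0.18×219 + 2.26×124 = 414.7 + 391.3 + 39.42 + 280.24 = 1125.66
L = 958.84 / 1125.66 × 100 = 85.1802
Paasche component (current-period weights):
ΣP(Period 1)Q(Period 1) = 4.81×49 + 21.98×11 + 0.13×221 + 2.50×155 = 235.69 + 241.78 + 28.73 + 387.5 = 893.7
ΣP(Period 0)Q(Period 1) = 6.38×49 + 27.95×11 + 0.18×221 + 2.26×155 = 312.62 + 307.45 + 39.78 + 350.3 = 1010.15
P = 893.7 / 1010.15 × 100 = 88.4720
Fisher = √(L × P) = √(85.1802 × 88.4720) = 86.8105

86.81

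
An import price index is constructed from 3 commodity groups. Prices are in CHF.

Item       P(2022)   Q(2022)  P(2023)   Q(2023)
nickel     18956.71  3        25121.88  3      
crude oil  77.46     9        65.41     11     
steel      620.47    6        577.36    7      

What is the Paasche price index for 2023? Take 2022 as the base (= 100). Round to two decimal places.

Paasche price index uses current-period quantities as weights.
ΣP(2023)·Q(2023) = 25121.88×3 + 65.41×11 + 577.36×7 = 75365.64 + 719.51 + 4041.52 = 80126.67
ΣP(2022)·Q(2023) = 18956.71×3 + 77.46×11 + 620.47×7 = 56870.13 + 852.06 + 4343.29 = 62065.48
Index = 80126.67 / 62065.48 × 100 = 129.1002

129.10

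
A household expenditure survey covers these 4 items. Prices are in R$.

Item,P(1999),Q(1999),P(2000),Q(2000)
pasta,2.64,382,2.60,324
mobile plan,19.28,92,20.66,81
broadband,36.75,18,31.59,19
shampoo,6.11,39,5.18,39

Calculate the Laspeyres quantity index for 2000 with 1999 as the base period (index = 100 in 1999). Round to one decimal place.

Laspeyres quantity index uses base-period prices as weights.
ΣP(1999)·Q(2000) = 2.64×324 + 19.28×81 + 36.75×19 + 6.11×39 = 855.36 + 1561.68 + 698.25 + 238.29 = 3353.58
ΣP(1999)·Q(1999) = 2.64×382 + 19.28×92 + 36.75×18 + 6.11×39 = 1008.48 + 1773.76 + 661.5 + 238.29 = 3682.03
Index = 3353.58 / 3682.03 × 100 = 91.0796

91.1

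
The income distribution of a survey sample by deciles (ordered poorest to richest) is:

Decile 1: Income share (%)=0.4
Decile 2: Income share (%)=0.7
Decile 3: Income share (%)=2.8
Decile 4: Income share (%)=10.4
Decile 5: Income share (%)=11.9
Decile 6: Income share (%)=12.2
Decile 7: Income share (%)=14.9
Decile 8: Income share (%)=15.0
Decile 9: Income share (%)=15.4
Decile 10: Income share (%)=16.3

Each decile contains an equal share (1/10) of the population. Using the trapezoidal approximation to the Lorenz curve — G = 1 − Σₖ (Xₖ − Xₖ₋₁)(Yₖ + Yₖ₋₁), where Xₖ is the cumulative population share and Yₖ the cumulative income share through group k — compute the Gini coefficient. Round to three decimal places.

Cumulative income shares Yₖ: 0.0040, 0.0110, 0.0390, 0.1430, 0.2620, 0.3840, 0.5330, 0.6830, 0.8370, 1.0000
Σ (Xₖ−Xₖ₋₁)(Yₖ+Yₖ₋₁) = (1/10)(0.0040+0.0000) + (1/10)(0.0110+0.0040) + (1/10)(0.0390+0.0110) + (1/10)(0.1430+0.0390) + (1/10)(0.2620+0.1430) + (1/10)(0.3840+0.2620) + (1/10)(0.5330+0.3840) + (1/10)(0.6830+0.5330) + (1/10)(0.8370+0.6830) + (1/10)(1.0000+0.8370)
  = 0.0004 + 0.0015 + 0.0050 + 0.0182 + 0.0405 + 0.0646 + 0.0917 + 0.1216 + 0.1520 + 0.1837 = 0.6792
G = 1 − 0.6792 = 0.3208

0.321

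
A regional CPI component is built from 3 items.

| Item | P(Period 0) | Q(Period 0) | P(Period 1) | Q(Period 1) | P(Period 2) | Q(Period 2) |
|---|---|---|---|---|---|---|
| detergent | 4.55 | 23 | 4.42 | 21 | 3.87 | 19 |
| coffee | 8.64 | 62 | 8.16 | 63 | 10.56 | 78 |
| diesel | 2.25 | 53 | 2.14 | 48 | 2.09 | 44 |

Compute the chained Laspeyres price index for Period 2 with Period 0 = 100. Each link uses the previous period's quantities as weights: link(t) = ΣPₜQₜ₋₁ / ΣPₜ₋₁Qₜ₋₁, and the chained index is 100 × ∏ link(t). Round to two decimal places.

113.28

Link Period 0→Period 1:
ΣP(Period 1)Q(Period 0) = 4.42×23 + 8.16×62 + 2.14×53 = 101.66 + 505.92 + 113.42 = 721
ΣP(Period 0)Q(Period 0) = 4.55×23 + 8.64×62 + 2.25×53 = 104.65 + 535.68 + 119.25 = 759.58
link = 721/759.58 = 0.949209
Link Period 1→Period 2:
ΣP(Period 2)Q(Period 1) = 3.87×21 + 10.56×63 + 2.09×48 = 81.27 + 665.28 + 100.32 = 846.87
ΣP(Period 1)Q(Period 1) = 4.42×21 + 8.16×63 + 2.14×48 = 92.82 + 514.08 + 102.72 = 709.62
link = 846.87/709.62 = 1.193413
Chained index = 100 × 0.949209 × 1.193413 = 113.2798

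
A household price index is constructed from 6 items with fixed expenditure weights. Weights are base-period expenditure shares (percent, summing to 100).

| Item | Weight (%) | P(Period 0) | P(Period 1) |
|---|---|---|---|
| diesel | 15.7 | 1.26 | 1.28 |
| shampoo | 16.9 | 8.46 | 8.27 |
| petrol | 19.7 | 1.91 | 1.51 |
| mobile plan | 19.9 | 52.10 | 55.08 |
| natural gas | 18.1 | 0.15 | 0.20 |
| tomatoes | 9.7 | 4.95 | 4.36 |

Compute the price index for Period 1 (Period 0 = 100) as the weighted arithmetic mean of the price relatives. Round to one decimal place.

101.8

diesel: 15.7 × (1.28/1.26) = 15.7 × 1.015873 = 15.9492
shampoo: 16.9 × (8.27/8.46) = 16.9 × 0.977541 = 16.5204
petrol: 19.7 × (1.51/1.91) = 19.7 × 0.790576 = 15.5743
mobile plan: 19.9 × (55.08/52.10) = 19.9 × 1.057198 = 21.0382
natural gas: 18.1 × (0.20/0.15) = 18.1 × 1.333333 = 24.1333
tomatoes: 9.7 × (4.36/4.95) = 9.7 × 0.880808 = 8.5438
Index = Σ wᵢ·(p₁ᵢ/p₀ᵢ) = 15.9492 + 16.5204 + 15.5743 + 21.0382 + 24.1333 + 8.5438 = 101.7594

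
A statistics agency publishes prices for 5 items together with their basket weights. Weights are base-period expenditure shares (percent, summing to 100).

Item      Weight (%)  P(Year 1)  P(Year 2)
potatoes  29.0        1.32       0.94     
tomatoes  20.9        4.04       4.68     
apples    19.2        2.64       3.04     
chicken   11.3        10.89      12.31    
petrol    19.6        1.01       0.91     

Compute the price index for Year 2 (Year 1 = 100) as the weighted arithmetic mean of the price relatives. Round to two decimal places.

potatoes: 29.0 × (0.94/1.32) = 29.0 × 0.712121 = 20.6515
tomatoes: 20.9 × (4.68/4.04) = 20.9 × 1.158416 = 24.2109
apples: 19.2 × (3.04/2.64) = 19.2 × 1.151515 = 22.1091
chicken: 11.3 × (12.31/10.89) = 11.3 × 1.130395 = 12.7735
petrol: 19.6 × (0.91/1.01) = 19.6 × 0.900990 = 17.6594
Index = Σ wᵢ·(p₁ᵢ/p₀ᵢ) = 20.6515 + 24.2109 + 22.1091 + 12.7735 + 17.6594 = 97.4044

97.40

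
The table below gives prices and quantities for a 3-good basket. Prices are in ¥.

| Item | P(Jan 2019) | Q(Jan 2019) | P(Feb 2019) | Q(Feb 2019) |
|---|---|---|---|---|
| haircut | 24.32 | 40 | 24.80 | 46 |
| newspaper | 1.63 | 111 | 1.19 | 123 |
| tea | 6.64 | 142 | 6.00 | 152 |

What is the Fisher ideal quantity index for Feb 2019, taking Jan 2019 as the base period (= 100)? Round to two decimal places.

111.17

Laspeyres component (base-period weights):
ΣP(Jan 2019)Q(Feb 2019) = 24.32×46 + 1.63×123 + 6.64×152 = 1118.72 + 200.49 + 1009.28 = 2328.49
ΣP(Jan 2019)Q(Jan 2019) = 24.32×40 + 1.63×111 + 6.64×142 = 972.8 + 180.93 + 942.88 = 2096.61
L = 2328.49 / 2096.61 × 100 = 111.0598
Paasche component (current-period weights):
ΣP(Feb 2019)Q(Feb 2019) = 24.80×46 + 1.19×123 + 6.00×152 = 1140.8 + 146.37 + 912 = 2199.17
ΣP(Feb 2019)Q(Jan 2019) = 24.80×40 + 1.19×111 + 6.00×142 = 992 + 132.09 + 852 = 1976.09
P = 2199.17 / 1976.09 × 100 = 111.2890
Fisher = √(L × P) = √(111.0598 × 111.2890) = 111.1743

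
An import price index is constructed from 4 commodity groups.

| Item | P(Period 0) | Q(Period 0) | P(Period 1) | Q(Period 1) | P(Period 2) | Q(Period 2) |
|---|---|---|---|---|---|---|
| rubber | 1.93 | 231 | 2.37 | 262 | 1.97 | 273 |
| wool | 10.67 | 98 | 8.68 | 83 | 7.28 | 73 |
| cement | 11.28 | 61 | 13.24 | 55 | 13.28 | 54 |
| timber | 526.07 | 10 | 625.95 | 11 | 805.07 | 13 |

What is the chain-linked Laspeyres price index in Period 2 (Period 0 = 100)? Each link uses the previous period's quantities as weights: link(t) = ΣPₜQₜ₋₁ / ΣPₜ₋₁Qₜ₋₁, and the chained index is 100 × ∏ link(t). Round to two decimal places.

Link Period 0→Period 1:
ΣP(Period 1)Q(Period 0) = 2.37×231 + 8.68×98 + 13.24×61 + 625.95×10 = 547.47 + 850.64 + 807.64 + 6259.5 = 8465.25
ΣP(Period 0)Q(Period 0) = 1.93×231 + 10.67×98 + 11.28×61 + 526.07×10 = 445.83 + 1045.66 + 688.08 + 5260.7 = 7440.27
link = 8465.25/7440.27 = 1.137761
Link Period 1→Period 2:
ΣP(Period 2)Q(Period 1) = 1.97×262 + 7.28×83 + 13.28×55 + 805.07×11 = 516.14 + 604.24 + 730.4 + 8855.77 = 10706.55
ΣP(Period 1)Q(Period 1) = 2.37×262 + 8.68×83 + 13.24×55 + 625.95×11 = 620.94 + 720.44 + 728.2 + 6885.45 = 8955.03
link = 10706.55/8955.03 = 1.195591
Chained index = 100 × 1.137761 × 1.195591 = 136.0297

136.03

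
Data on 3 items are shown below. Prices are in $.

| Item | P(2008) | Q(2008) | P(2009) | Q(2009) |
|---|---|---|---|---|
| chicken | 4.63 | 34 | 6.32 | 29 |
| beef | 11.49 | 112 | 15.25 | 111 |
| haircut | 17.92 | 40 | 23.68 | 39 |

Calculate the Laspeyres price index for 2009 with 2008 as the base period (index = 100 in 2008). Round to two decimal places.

132.81

Laspeyres price index uses base-period quantities as weights.
ΣP(2009)·Q(2008) = 6.32×34 + 15.25×112 + 23.68×40 = 214.88 + 1708 + 947.2 = 2870.08
ΣP(2008)·Q(2008) = 4.63×34 + 11.49×112 + 17.92×40 = 157.42 + 1286.88 + 716.8 = 2161.1
Index = 2870.08 / 2161.1 × 100 = 132.8064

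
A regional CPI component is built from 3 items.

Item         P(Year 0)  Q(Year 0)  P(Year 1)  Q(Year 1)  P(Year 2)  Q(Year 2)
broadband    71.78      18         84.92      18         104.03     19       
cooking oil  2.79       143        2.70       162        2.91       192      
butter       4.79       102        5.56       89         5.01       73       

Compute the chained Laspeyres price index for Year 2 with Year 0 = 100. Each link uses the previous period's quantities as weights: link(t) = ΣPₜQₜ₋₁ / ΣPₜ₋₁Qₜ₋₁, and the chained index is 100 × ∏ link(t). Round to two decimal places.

129.09

Link Year 0→Year 1:
ΣP(Year 1)Q(Year 0) = 84.92×18 + 2.70×143 + 5.56×102 = 1528.56 + 386.1 + 567.12 = 2481.78
ΣP(Year 0)Q(Year 0) = 71.78×18 + 2.79×143 + 4.79×102 = 1292.04 + 398.97 + 488.58 = 2179.59
link = 2481.78/2179.59 = 1.138645
Link Year 1→Year 2:
ΣP(Year 2)Q(Year 1) = 104.03×18 + 2.91×162 + 5.01×89 = 1872.54 + 471.42 + 445.89 = 2789.85
ΣP(Year 1)Q(Year 1) = 84.92×18 + 2.70×162 + 5.56×89 = 1528.56 + 437.4 + 494.84 = 2460.8
link = 2789.85/2460.8 = 1.133717
Chained index = 100 × 1.138645 × 1.133717 = 129.0901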